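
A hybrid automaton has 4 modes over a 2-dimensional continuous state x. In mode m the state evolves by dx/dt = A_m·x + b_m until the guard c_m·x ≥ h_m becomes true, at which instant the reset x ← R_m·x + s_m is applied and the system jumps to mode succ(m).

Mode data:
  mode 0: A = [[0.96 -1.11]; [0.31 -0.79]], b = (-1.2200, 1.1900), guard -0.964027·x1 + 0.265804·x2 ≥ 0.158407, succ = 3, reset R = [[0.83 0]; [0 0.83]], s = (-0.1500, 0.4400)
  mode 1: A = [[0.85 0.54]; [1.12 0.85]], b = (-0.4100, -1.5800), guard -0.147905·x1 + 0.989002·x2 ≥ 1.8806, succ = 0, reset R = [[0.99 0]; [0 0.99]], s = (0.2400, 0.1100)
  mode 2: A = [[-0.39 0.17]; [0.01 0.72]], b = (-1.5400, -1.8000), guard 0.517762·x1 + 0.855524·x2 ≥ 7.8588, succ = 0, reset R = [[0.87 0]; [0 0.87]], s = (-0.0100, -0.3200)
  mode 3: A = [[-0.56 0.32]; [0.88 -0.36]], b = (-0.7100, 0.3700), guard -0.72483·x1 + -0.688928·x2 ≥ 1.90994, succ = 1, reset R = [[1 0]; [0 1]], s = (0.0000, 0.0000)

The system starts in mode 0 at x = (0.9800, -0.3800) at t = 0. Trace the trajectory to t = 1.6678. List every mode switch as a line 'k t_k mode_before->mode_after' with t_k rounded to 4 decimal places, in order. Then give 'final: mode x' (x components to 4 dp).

Mode 0: guard c·x = 0.1584 hit at Δt = 1.0283 (t = 1.0283), x⁻ = (0.0589, 0.8097) → reset → x⁺ = (-0.1011, 1.1121), jump to mode 3
Mode 3: flow for 0.6395 to horizon, guard not reached → x = (-0.2704, 0.9982)

1 1.0283 0->3
final: 3 -0.2704 0.9982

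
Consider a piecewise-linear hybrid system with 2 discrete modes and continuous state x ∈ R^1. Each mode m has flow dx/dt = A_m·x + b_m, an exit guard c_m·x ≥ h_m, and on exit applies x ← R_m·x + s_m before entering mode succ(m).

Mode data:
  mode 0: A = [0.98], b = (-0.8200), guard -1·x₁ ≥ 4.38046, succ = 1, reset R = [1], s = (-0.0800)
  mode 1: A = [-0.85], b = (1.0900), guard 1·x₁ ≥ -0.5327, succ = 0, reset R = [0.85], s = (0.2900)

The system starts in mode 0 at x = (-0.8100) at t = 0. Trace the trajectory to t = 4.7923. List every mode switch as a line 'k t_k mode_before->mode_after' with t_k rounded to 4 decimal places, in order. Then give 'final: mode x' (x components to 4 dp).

1 1.1767 0->1
2 2.5318 1->0
3 4.2180 0->1
final: 1 -2.2422

Mode 0: guard c·x = 4.3805 hit at Δt = 1.1767 (t = 1.1767), x⁻ = (-4.3805) → reset → x⁺ = (-4.4605), jump to mode 1
Mode 1: guard c·x = -0.5327 hit at Δt = 1.3551 (t = 2.5318), x⁻ = (-0.5327) → reset → x⁺ = (-0.1628), jump to mode 0
Mode 0: guard c·x = 4.3805 hit at Δt = 1.6862 (t = 4.2180), x⁻ = (-4.3805) → reset → x⁺ = (-4.4605), jump to mode 1
Mode 1: flow for 0.5743 to horizon, guard not reached → x = (-2.2422)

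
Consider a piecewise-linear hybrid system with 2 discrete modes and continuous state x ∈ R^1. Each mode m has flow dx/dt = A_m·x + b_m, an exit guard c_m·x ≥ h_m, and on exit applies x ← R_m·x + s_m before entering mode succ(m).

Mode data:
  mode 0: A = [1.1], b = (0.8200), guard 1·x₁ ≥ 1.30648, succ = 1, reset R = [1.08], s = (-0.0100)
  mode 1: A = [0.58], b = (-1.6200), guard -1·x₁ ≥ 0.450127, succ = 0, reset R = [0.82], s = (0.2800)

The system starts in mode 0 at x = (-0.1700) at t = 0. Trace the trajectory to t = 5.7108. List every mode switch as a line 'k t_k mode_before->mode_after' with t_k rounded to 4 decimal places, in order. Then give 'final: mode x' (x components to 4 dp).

Mode 0: guard c·x = 1.3065 hit at Δt = 1.1558 (t = 1.1558), x⁻ = (1.3065) → reset → x⁺ = (1.4010), jump to mode 1
Mode 1: guard c·x = 0.4501 hit at Δt = 1.4582 (t = 2.6140), x⁻ = (-0.4501) → reset → x⁺ = (-0.0891), jump to mode 0
Mode 0: guard c·x = 1.3065 hit at Δt = 1.0362 (t = 3.6502), x⁻ = (1.3065) → reset → x⁺ = (1.4010), jump to mode 1
Mode 1: guard c·x = 0.4501 hit at Δt = 1.4582 (t = 5.1084), x⁻ = (-0.4501) → reset → x⁺ = (-0.0891), jump to mode 0
Mode 0: flow for 0.6024 to horizon, guard not reached → x = (0.5278)

1 1.1558 0->1
2 2.6140 1->0
3 3.6502 0->1
4 5.1084 1->0
final: 0 0.5278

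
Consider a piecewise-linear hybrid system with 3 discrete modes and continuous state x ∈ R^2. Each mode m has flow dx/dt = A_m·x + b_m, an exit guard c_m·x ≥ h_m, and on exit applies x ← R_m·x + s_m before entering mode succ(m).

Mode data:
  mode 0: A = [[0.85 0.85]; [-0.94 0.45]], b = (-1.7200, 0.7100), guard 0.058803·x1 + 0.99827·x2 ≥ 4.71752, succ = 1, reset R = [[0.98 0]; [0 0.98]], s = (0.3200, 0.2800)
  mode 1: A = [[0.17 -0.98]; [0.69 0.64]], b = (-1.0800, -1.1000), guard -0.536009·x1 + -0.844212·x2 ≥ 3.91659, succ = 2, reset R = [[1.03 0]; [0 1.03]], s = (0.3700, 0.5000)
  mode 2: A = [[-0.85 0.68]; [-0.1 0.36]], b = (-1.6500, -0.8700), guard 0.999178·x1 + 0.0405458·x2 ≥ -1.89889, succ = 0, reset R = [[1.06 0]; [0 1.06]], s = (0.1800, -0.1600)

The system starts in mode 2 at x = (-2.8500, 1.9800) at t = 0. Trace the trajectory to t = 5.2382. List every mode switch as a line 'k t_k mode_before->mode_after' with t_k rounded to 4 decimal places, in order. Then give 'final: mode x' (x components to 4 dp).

1 0.4977 2->0
2 1.1565 0->1
3 2.4107 1->2
4 4.1043 2->0
5 4.4502 0->1
final: 1 -6.8574 4.3695

Mode 2: guard c·x = -1.8989 hit at Δt = 0.4977 (t = 0.4977), x⁻ = (-1.9826, 2.0251) → reset → x⁺ = (-1.9216, 1.9866), jump to mode 0
Mode 0: guard c·x = 4.7175 hit at Δt = 0.6588 (t = 1.1565), x⁻ = (-2.4855, 4.8721) → reset → x⁺ = (-2.1158, 5.0547), jump to mode 1
Mode 1: guard c·x = 3.9166 hit at Δt = 1.2542 (t = 2.4107), x⁻ = (-9.8838, 1.6361) → reset → x⁺ = (-9.8103, 2.1852), jump to mode 2
Mode 2: guard c·x = -1.8989 hit at Δt = 1.6936 (t = 4.1043), x⁻ = (-2.0333, 3.2749) → reset → x⁺ = (-1.9753, 3.3114), jump to mode 0
Mode 0: guard c·x = 4.7175 hit at Δt = 0.3459 (t = 4.4502), x⁻ = (-1.9684, 4.8416) → reset → x⁺ = (-1.6090, 5.0248), jump to mode 1
Mode 1: flow for 0.7880 to horizon, guard not reached → x = (-6.8574, 4.3695)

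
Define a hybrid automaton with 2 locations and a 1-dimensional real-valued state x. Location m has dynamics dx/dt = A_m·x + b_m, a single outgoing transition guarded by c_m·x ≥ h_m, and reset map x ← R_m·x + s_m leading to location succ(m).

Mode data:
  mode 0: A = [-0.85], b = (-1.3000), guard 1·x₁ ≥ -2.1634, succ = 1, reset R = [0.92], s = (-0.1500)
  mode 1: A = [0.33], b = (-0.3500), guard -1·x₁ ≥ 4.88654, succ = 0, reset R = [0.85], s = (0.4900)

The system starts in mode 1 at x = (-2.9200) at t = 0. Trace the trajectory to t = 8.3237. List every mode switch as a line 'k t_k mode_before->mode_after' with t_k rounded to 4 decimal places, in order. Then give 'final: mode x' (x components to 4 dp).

1 1.2166 1->0
2 2.6446 0->1
3 4.5218 1->0
4 5.9498 0->1
5 7.8269 1->0
final: 0 -2.9285

Mode 1: guard c·x = 4.8865 hit at Δt = 1.2166 (t = 1.2166), x⁻ = (-4.8865) → reset → x⁺ = (-3.6636), jump to mode 0
Mode 0: guard c·x = -2.1634 hit at Δt = 1.4280 (t = 2.6446), x⁻ = (-2.1634) → reset → x⁺ = (-2.1403), jump to mode 1
Mode 1: guard c·x = 4.8865 hit at Δt = 1.8772 (t = 4.5218), x⁻ = (-4.8865) → reset → x⁺ = (-3.6636), jump to mode 0
Mode 0: guard c·x = -2.1634 hit at Δt = 1.4280 (t = 5.9498), x⁻ = (-2.1634) → reset → x⁺ = (-2.1403), jump to mode 1
Mode 1: guard c·x = 4.8865 hit at Δt = 1.8772 (t = 7.8269), x⁻ = (-4.8865) → reset → x⁺ = (-3.6636), jump to mode 0
Mode 0: flow for 0.4968 to horizon, guard not reached → x = (-2.9285)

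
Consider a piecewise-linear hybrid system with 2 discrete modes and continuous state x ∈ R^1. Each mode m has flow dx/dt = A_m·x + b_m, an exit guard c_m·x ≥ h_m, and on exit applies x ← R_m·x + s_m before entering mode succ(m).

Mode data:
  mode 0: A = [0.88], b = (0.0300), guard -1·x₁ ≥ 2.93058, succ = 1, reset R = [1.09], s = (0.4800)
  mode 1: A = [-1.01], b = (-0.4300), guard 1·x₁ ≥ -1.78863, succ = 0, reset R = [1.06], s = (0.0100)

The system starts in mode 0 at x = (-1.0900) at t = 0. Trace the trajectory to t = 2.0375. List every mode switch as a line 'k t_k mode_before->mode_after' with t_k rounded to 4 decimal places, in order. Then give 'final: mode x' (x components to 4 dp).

Mode 0: guard c·x = 2.9306 hit at Δt = 1.1467 (t = 1.1467), x⁻ = (-2.9306) → reset → x⁺ = (-2.7143), jump to mode 1
Mode 1: guard c·x = -1.7886 hit at Δt = 0.5132 (t = 1.6599), x⁻ = (-1.7886) → reset → x⁺ = (-1.8859), jump to mode 0
Mode 0: flow for 0.3776 to horizon, guard not reached → x = (-2.6159)

1 1.1467 0->1
2 1.6599 1->0
final: 0 -2.6159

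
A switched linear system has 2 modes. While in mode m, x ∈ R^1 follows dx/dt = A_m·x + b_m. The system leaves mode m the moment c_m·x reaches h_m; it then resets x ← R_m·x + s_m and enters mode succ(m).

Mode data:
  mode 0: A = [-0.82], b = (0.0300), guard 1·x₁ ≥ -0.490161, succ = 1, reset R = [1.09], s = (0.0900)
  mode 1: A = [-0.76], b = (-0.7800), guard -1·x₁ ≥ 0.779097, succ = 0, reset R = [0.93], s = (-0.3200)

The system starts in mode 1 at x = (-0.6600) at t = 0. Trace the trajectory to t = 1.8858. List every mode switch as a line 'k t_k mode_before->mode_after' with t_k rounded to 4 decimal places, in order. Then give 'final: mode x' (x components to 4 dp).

1 0.5174 1->0
2 1.3943 0->1
final: 1 -0.6257

Mode 1: guard c·x = 0.7791 hit at Δt = 0.5174 (t = 0.5174), x⁻ = (-0.7791) → reset → x⁺ = (-1.0446), jump to mode 0
Mode 0: guard c·x = -0.4902 hit at Δt = 0.8769 (t = 1.3943), x⁻ = (-0.4902) → reset → x⁺ = (-0.4443), jump to mode 1
Mode 1: flow for 0.4915 to horizon, guard not reached → x = (-0.6257)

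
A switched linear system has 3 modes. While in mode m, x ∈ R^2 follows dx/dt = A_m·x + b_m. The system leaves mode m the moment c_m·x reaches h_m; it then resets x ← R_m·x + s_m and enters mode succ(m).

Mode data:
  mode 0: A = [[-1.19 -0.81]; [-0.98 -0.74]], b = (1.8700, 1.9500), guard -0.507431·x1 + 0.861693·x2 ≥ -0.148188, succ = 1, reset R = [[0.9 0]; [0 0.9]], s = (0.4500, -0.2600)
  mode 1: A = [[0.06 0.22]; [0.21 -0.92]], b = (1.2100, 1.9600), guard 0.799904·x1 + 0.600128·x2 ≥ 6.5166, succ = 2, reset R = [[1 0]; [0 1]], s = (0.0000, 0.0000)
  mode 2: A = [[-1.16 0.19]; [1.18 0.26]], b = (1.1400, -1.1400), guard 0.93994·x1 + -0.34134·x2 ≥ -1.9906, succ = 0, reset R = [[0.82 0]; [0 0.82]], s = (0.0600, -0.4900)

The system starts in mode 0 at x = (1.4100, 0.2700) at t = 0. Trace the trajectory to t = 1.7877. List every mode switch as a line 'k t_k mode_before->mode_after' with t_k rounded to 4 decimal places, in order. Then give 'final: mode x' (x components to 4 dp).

Mode 0: guard c·x = -0.1482 hit at Δt = 1.1005 (t = 1.1005), x⁻ = (1.2927, 0.5892) → reset → x⁺ = (1.6134, 0.2703), jump to mode 1
Mode 1: flow for 0.6872 to horizon, guard not reached → x = (2.6635, 1.3747)

1 1.1005 0->1
final: 1 2.6635 1.3747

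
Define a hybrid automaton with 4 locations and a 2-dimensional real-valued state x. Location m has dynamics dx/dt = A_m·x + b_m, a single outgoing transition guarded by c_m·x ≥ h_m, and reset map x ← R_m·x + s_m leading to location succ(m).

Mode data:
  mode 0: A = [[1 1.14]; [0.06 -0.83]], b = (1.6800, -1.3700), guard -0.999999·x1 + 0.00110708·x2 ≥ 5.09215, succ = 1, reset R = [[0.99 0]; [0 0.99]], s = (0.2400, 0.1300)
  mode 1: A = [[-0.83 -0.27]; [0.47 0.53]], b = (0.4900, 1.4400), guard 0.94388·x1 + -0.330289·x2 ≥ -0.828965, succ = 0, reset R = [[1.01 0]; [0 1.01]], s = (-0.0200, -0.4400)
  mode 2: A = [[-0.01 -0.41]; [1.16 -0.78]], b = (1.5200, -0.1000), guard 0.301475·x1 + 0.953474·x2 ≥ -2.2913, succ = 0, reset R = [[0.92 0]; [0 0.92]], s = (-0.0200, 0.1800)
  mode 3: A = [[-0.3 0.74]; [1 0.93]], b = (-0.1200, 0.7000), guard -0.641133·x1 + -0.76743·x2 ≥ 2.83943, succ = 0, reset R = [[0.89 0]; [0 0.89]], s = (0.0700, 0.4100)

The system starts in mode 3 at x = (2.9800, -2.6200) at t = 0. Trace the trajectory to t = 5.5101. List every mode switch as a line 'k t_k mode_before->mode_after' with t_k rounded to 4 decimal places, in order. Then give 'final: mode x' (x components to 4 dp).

Mode 3: guard c·x = 2.8394 hit at Δt = 1.5332 (t = 1.5332), x⁻ = (-0.5143, -3.2702) → reset → x⁺ = (-0.3877, -2.5005), jump to mode 0
Mode 0: guard c·x = 5.0922 hit at Δt = 1.5546 (t = 3.0878), x⁻ = (-5.0944, -2.0265) → reset → x⁺ = (-4.8035, -1.8762), jump to mode 1
Mode 1: guard c·x = -0.8290 hit at Δt = 0.7601 (t = 3.8479), x⁻ = (-1.8990, -2.9171) → reset → x⁺ = (-1.9380, -3.3863), jump to mode 0
Mode 0: guard c·x = 5.0922 hit at Δt = 0.6073 (t = 4.4552), x⁻ = (-5.0953, -2.8000) → reset → x⁺ = (-4.8043, -2.6420), jump to mode 1
Mode 1: guard c·x = -0.8290 hit at Δt = 0.6172 (t = 5.0723), x⁻ = (-2.2109, -3.8083) → reset → x⁺ = (-2.2530, -4.2864), jump to mode 0
Mode 0: flow for 0.4378 to horizon, guard not reached → x = (-5.0244, -3.5638)

1 1.5332 3->0
2 3.0878 0->1
3 3.8479 1->0
4 4.4552 0->1
5 5.0723 1->0
final: 0 -5.0244 -3.5638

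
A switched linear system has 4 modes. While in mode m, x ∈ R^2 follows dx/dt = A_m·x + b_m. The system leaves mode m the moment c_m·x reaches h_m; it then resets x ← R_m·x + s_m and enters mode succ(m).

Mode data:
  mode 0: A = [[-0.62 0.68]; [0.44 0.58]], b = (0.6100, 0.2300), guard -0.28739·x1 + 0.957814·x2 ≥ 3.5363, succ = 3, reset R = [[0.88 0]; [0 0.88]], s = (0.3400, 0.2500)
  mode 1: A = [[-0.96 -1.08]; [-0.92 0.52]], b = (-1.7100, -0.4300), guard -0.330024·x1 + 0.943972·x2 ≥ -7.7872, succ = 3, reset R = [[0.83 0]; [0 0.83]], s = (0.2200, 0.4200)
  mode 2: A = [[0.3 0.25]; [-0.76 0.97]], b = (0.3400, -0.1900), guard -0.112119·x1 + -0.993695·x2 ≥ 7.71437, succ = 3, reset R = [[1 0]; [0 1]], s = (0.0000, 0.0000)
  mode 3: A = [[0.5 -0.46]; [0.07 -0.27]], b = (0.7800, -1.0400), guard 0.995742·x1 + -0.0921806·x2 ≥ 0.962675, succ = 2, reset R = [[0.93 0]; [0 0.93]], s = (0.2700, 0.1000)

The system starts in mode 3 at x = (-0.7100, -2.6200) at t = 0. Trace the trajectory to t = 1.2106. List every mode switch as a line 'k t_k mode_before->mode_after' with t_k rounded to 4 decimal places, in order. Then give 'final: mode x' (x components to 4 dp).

Mode 3: guard c·x = 0.9627 hit at Δt = 0.7024 (t = 0.7024), x⁻ = (0.7044, -2.8340) → reset → x⁺ = (0.9251, -2.5357), jump to mode 2
Mode 2: flow for 0.5082 to horizon, guard not reached → x = (0.7818, -4.7173)

1 0.7024 3->2
final: 2 0.7818 -4.7173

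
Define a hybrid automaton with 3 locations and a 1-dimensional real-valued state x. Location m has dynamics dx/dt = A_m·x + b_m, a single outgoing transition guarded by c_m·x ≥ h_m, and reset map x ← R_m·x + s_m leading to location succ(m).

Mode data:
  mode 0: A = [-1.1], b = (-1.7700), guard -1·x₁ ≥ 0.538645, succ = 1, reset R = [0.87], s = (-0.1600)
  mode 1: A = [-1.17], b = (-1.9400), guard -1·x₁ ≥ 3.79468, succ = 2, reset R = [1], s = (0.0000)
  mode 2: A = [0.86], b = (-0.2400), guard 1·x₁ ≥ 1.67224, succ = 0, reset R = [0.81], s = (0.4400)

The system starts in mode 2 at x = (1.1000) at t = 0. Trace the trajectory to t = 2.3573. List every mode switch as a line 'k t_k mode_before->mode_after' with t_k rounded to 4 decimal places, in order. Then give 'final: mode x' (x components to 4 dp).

Mode 2: guard c·x = 1.6722 hit at Δt = 0.6150 (t = 0.6150), x⁻ = (1.6722) → reset → x⁺ = (1.7945), jump to mode 0
Mode 0: guard c·x = 0.5386 hit at Δt = 1.0516 (t = 1.6666), x⁻ = (-0.5386) → reset → x⁺ = (-0.6286), jump to mode 1
Mode 1: flow for 0.6907 to horizon, guard not reached → x = (-1.1993)

1 0.6150 2->0
2 1.6666 0->1
final: 1 -1.1993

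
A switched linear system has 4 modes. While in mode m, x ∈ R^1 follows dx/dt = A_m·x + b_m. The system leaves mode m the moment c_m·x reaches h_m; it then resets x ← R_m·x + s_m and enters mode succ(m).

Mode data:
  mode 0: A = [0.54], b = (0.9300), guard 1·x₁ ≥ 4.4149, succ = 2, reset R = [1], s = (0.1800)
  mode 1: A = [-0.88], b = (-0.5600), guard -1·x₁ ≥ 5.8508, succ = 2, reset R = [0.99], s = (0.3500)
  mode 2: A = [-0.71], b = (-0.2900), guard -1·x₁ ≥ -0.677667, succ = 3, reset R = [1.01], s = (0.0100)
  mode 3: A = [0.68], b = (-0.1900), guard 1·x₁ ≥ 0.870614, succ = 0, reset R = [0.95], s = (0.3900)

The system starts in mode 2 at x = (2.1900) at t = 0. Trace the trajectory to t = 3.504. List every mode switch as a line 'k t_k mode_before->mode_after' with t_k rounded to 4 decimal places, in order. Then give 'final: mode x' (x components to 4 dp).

1 1.2286 2->3
2 1.7489 3->0
3 3.1122 0->2
final: 2 3.3799

Mode 2: guard c·x = -0.6777 hit at Δt = 1.2286 (t = 1.2286), x⁻ = (0.6777) → reset → x⁺ = (0.6944), jump to mode 3
Mode 3: guard c·x = 0.8706 hit at Δt = 0.5203 (t = 1.7489), x⁻ = (0.8706) → reset → x⁺ = (1.2171), jump to mode 0
Mode 0: guard c·x = 4.4149 hit at Δt = 1.3633 (t = 3.1122), x⁻ = (4.4149) → reset → x⁺ = (4.5949), jump to mode 2
Mode 2: flow for 0.3918 to horizon, guard not reached → x = (3.3799)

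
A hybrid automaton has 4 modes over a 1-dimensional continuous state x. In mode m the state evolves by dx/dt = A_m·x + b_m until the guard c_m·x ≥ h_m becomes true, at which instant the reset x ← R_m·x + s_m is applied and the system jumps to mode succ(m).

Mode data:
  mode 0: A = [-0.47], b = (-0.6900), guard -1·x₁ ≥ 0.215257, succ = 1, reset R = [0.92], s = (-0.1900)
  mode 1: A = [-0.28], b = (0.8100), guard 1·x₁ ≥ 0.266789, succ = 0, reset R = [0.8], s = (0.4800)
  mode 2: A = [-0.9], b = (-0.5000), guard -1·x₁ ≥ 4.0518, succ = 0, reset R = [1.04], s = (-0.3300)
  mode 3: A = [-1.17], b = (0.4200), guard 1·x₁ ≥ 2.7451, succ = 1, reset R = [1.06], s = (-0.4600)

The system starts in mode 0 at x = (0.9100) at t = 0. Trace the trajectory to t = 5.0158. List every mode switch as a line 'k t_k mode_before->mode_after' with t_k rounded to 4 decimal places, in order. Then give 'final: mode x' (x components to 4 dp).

Mode 0: guard c·x = 0.2153 hit at Δt = 1.3636 (t = 1.3636), x⁻ = (-0.2153) → reset → x⁺ = (-0.3880), jump to mode 1
Mode 1: guard c·x = 0.2668 hit at Δt = 0.7951 (t = 2.1587), x⁻ = (0.2668) → reset → x⁺ = (0.6934), jump to mode 0
Mode 0: guard c·x = 0.2153 hit at Δt = 1.1604 (t = 3.3191), x⁻ = (-0.2153) → reset → x⁺ = (-0.3880), jump to mode 1
Mode 1: guard c·x = 0.2668 hit at Δt = 0.7951 (t = 4.1142), x⁻ = (0.2668) → reset → x⁺ = (0.6934), jump to mode 0
Mode 0: flow for 0.9016 to horizon, guard not reached → x = (-0.0532)

1 1.3636 0->1
2 2.1587 1->0
3 3.3191 0->1
4 4.1142 1->0
final: 0 -0.0532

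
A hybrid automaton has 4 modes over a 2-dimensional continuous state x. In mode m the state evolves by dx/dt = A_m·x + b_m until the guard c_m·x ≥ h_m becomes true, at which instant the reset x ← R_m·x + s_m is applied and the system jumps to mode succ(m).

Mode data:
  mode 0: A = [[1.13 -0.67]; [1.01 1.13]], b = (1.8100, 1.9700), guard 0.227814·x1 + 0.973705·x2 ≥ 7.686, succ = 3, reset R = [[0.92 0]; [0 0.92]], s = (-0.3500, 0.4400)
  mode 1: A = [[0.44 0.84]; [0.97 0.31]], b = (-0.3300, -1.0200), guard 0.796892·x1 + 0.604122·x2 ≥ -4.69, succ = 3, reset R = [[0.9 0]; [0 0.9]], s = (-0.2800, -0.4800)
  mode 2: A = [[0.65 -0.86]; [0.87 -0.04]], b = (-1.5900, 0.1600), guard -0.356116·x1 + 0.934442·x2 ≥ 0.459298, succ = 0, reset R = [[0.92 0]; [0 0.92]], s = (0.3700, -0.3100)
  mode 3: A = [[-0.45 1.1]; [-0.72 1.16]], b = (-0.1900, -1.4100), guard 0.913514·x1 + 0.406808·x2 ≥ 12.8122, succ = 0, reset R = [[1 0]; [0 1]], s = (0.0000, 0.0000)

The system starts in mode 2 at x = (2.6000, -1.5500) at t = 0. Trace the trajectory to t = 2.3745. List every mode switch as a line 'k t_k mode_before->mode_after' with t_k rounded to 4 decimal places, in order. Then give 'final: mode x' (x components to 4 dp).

Mode 2: guard c·x = 0.4593 hit at Δt = 1.1365 (t = 1.1365), x⁻ = (3.0235, 1.6438) → reset → x⁺ = (3.1516, 1.2023), jump to mode 0
Mode 0: guard c·x = 7.6860 hit at Δt = 0.5240 (t = 1.6605), x⁻ = (5.4180, 6.6259) → reset → x⁺ = (4.6346, 6.5359), jump to mode 3
Mode 3: flow for 0.7140 to horizon, guard not reached → x = (8.3244, 8.4322)

1 1.1365 2->0
2 1.6605 0->3
final: 3 8.3244 8.4322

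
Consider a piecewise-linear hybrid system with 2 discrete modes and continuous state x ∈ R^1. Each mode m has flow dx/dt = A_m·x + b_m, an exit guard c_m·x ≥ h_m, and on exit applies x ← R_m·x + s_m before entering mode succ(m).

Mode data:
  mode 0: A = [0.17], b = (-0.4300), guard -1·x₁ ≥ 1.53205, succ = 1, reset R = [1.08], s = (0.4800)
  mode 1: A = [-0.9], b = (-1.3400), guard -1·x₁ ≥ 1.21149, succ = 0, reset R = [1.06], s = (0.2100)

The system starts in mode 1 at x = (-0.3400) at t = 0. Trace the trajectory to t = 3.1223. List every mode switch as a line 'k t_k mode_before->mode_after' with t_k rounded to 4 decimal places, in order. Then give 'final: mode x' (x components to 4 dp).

Mode 1: guard c·x = 1.2115 hit at Δt = 1.5790 (t = 1.5790), x⁻ = (-1.2115) → reset → x⁺ = (-1.0742), jump to mode 0
Mode 0: guard c·x = 1.5320 hit at Δt = 0.7036 (t = 2.2826), x⁻ = (-1.5320) → reset → x⁺ = (-1.1746), jump to mode 1
Mode 1: guard c·x = 1.2115 hit at Δt = 0.1387 (t = 2.4213), x⁻ = (-1.2115) → reset → x⁺ = (-1.0742), jump to mode 0
Mode 0: flow for 0.7010 to horizon, guard not reached → x = (-1.5303)

1 1.5790 1->0
2 2.2826 0->1
3 2.4213 1->0
final: 0 -1.5303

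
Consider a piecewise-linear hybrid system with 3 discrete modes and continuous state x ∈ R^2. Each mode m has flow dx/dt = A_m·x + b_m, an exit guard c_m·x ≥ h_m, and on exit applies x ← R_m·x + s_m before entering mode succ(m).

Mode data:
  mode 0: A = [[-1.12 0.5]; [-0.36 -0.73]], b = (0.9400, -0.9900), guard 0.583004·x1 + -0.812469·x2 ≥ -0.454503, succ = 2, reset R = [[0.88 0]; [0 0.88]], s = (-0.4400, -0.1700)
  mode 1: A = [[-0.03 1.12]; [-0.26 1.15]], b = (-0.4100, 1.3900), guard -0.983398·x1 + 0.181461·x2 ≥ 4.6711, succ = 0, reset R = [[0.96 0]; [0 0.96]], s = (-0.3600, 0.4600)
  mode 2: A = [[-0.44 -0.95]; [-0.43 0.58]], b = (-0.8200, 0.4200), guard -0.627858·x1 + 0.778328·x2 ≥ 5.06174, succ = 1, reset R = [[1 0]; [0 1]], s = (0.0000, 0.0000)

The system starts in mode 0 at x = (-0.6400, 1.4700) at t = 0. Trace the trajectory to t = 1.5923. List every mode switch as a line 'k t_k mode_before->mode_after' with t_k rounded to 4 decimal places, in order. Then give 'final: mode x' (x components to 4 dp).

Mode 0: guard c·x = -0.4545 hit at Δt = 0.4720 (t = 0.4720), x⁻ = (0.1550, 0.6706) → reset → x⁺ = (-0.3036, 0.4202), jump to mode 2
Mode 2: flow for 1.1203 to horizon, guard not reached → x = (-1.8994, 2.1019)

1 0.4720 0->2
final: 2 -1.8994 2.1019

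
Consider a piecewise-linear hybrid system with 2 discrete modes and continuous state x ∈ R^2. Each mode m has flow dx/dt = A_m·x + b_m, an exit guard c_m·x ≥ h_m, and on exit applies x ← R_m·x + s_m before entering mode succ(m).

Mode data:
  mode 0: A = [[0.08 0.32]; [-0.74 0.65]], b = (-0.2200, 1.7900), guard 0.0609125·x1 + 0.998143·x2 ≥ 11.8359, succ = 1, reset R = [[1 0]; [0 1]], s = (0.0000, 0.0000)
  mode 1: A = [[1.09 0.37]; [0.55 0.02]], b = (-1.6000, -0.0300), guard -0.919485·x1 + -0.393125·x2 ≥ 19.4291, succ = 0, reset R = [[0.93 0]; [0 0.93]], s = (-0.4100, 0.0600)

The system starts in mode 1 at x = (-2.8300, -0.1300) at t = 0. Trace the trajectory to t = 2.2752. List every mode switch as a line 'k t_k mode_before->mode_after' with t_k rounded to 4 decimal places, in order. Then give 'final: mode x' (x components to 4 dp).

1 1.3140 1->0
final: 0 -18.8510 9.5908

Mode 1: guard c·x = 19.4291 hit at Δt = 1.3140 (t = 1.3140), x⁻ = (-18.3792, -6.4349) → reset → x⁺ = (-17.5026, -5.9244), jump to mode 0
Mode 0: flow for 0.9612 to horizon, guard not reached → x = (-18.8510, 9.5908)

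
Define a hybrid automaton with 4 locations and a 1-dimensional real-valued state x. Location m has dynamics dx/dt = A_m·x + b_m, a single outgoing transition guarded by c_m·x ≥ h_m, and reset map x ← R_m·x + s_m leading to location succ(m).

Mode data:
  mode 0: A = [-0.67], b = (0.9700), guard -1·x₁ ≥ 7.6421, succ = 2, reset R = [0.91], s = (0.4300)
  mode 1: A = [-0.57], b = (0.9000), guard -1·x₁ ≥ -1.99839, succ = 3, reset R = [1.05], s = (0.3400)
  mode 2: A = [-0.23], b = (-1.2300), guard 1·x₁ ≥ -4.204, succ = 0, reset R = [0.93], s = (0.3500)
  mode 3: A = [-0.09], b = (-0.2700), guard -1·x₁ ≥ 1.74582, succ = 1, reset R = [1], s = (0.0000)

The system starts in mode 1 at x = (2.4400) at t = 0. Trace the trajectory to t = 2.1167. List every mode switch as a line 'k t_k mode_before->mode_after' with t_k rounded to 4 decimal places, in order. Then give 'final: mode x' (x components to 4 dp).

Mode 1: guard c·x = -1.9984 hit at Δt = 1.2618 (t = 1.2618), x⁻ = (1.9984) → reset → x⁺ = (2.4383), jump to mode 3
Mode 3: flow for 0.8549 to horizon, guard not reached → x = (2.0356)

1 1.2618 1->3
final: 3 2.0356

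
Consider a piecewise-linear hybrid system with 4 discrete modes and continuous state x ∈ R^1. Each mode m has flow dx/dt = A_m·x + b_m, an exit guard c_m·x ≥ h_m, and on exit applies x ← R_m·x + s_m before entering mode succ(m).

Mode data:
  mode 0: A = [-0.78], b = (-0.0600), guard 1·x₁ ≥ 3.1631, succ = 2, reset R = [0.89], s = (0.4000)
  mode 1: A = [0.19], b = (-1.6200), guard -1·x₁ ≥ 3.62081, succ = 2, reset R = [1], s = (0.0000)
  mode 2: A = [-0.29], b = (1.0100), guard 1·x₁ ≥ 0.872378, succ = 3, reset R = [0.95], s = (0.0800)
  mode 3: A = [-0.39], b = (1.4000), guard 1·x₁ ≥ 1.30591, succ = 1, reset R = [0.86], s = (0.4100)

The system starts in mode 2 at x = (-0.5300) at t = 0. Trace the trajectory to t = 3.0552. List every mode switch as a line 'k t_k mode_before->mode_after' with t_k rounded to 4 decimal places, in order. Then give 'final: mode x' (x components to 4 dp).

1 1.4827 2->3
2 1.8938 3->1
final: 1 -0.1936

Mode 2: guard c·x = 0.8724 hit at Δt = 1.4827 (t = 1.4827), x⁻ = (0.8724) → reset → x⁺ = (0.9088), jump to mode 3
Mode 3: guard c·x = 1.3059 hit at Δt = 0.4111 (t = 1.8938), x⁻ = (1.3059) → reset → x⁺ = (1.5331), jump to mode 1
Mode 1: flow for 1.1614 to horizon, guard not reached → x = (-0.1936)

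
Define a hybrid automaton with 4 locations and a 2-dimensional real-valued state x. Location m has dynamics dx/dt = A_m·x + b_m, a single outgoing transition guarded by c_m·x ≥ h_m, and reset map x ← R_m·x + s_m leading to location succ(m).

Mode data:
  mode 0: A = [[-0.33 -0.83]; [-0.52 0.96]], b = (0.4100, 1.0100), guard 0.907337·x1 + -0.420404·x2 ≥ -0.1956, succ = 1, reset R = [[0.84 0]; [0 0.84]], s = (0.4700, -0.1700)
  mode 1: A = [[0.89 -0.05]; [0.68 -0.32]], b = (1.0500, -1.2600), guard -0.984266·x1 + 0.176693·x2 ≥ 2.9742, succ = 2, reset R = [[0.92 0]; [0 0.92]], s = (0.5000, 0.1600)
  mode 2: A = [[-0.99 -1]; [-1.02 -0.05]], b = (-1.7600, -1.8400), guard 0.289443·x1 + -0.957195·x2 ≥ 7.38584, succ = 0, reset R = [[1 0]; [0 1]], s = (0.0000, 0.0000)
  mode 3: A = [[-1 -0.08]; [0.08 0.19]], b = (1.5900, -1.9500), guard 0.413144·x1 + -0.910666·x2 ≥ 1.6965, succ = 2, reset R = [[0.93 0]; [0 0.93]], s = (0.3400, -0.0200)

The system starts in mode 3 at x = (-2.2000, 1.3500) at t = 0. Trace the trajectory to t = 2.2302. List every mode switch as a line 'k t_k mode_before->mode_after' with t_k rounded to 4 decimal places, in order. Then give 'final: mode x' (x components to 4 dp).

Mode 3: guard c·x = 1.6965 hit at Δt = 1.4468 (t = 1.4468), x⁻ = (0.7220, -1.5354) → reset → x⁺ = (1.0115, -1.4479), jump to mode 2
Mode 2: flow for 0.7834 to horizon, guard not reached → x = (0.9184, -3.4566)

1 1.4468 3->2
final: 2 0.9184 -3.4566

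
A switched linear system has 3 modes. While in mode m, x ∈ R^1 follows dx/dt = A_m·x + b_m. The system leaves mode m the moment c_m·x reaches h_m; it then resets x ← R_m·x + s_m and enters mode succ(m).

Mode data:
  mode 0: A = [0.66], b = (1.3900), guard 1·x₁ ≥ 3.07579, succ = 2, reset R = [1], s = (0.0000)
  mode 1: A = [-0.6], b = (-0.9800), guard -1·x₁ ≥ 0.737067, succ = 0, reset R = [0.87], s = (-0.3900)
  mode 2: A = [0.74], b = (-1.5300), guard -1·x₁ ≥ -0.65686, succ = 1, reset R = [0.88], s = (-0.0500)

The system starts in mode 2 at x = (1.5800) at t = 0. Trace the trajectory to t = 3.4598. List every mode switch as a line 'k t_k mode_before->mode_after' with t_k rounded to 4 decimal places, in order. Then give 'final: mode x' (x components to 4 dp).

Mode 2: guard c·x = -0.6569 hit at Δt = 1.4357 (t = 1.4357), x⁻ = (0.6569) → reset → x⁺ = (0.5280), jump to mode 1
Mode 1: guard c·x = 0.7371 hit at Δt = 1.4671 (t = 2.9028), x⁻ = (-0.7371) → reset → x⁺ = (-1.0312), jump to mode 0
Mode 0: flow for 0.5570 to horizon, guard not reached → x = (-0.5537)

1 1.4357 2->1
2 2.9028 1->0
final: 0 -0.5537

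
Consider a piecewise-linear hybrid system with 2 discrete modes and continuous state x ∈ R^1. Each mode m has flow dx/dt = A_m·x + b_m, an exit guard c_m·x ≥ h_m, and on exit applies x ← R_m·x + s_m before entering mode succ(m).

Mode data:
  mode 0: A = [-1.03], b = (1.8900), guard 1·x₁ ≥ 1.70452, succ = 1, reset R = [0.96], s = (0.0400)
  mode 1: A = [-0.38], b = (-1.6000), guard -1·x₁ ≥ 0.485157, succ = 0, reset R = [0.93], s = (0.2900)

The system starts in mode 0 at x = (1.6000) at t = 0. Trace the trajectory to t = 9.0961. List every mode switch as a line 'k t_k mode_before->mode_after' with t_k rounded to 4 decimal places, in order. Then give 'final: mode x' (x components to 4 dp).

1 0.5714 0->1
2 1.7755 1->0
3 4.4242 0->1
4 5.6283 1->0
5 8.2769 0->1
final: 1 0.1016

Mode 0: guard c·x = 1.7045 hit at Δt = 0.5714 (t = 0.5714), x⁻ = (1.7045) → reset → x⁺ = (1.6763), jump to mode 1
Mode 1: guard c·x = 0.4852 hit at Δt = 1.2041 (t = 1.7755), x⁻ = (-0.4852) → reset → x⁺ = (-0.1612), jump to mode 0
Mode 0: guard c·x = 1.7045 hit at Δt = 2.6487 (t = 4.4242), x⁻ = (1.7045) → reset → x⁺ = (1.6763), jump to mode 1
Mode 1: guard c·x = 0.4852 hit at Δt = 1.2041 (t = 5.6283), x⁻ = (-0.4852) → reset → x⁺ = (-0.1612), jump to mode 0
Mode 0: guard c·x = 1.7045 hit at Δt = 2.6487 (t = 8.2769), x⁻ = (1.7045) → reset → x⁺ = (1.6763), jump to mode 1
Mode 1: flow for 0.8192 to horizon, guard not reached → x = (0.1016)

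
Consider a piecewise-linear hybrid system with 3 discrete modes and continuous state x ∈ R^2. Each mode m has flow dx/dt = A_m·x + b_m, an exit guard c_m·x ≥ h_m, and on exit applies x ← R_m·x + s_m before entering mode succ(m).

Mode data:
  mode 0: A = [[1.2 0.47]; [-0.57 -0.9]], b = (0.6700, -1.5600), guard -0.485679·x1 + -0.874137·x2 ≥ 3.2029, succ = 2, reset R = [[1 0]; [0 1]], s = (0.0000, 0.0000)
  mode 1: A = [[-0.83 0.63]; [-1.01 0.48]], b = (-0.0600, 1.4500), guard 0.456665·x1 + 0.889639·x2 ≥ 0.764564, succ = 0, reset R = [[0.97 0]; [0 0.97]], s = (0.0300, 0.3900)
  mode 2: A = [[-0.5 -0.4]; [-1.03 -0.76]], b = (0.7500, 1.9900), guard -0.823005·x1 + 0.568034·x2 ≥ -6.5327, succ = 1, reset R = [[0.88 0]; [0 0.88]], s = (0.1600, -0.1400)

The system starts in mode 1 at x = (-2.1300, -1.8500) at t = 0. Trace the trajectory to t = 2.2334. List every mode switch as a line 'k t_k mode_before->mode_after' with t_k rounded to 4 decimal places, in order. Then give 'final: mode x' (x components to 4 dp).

Mode 1: guard c·x = 0.7646 hit at Δt = 1.0798 (t = 1.0798), x⁻ = (-0.9335, 1.3386) → reset → x⁺ = (-0.8755, 1.6884), jump to mode 0
Mode 0: flow for 1.1536 to horizon, guard not reached → x = (-0.8886, -0.1948)

1 1.0798 1->0
final: 0 -0.8886 -0.1948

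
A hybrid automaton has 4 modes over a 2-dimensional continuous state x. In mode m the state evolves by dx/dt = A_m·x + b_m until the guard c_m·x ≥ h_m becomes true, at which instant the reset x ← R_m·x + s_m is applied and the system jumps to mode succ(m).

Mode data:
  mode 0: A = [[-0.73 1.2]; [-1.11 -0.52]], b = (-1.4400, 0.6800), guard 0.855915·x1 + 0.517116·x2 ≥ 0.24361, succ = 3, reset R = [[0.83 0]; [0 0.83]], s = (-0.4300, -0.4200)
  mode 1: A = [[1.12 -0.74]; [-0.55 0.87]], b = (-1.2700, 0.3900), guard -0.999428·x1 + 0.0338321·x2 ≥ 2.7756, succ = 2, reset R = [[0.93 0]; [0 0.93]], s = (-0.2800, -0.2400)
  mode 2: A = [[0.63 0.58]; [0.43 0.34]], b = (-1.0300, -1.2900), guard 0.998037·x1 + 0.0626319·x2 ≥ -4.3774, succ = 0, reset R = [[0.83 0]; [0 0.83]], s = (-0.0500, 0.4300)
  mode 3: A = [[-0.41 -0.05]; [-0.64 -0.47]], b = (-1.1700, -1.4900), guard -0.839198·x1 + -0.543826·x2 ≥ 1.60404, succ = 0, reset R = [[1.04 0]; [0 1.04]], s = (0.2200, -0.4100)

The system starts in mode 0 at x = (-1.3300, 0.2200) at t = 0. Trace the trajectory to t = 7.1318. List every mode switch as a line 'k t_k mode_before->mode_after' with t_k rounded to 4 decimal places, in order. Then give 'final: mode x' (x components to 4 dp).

Mode 0: guard c·x = 0.2436 hit at Δt = 1.0190 (t = 1.0190), x⁻ = (-0.6923, 1.6170) → reset → x⁺ = (-1.0046, 0.9221), jump to mode 3
Mode 3: guard c·x = 1.6040 hit at Δt = 1.4742 (t = 2.4932), x⁻ = (-1.8571, -0.0838) → reset → x⁺ = (-1.7113, -0.4972), jump to mode 0
Mode 0: guard c·x = 0.2436 hit at Δt = 1.2495 (t = 3.7427), x⁻ = (-0.8113, 1.8140) → reset → x⁺ = (-1.1034, 1.0856), jump to mode 3
Mode 3: guard c·x = 1.6040 hit at Δt = 1.5181 (t = 5.2609), x⁻ = (-1.9360, 0.0380) → reset → x⁺ = (-1.7935, -0.3705), jump to mode 0
Mode 0: guard c·x = 0.2436 hit at Δt = 1.1981 (t = 6.4589), x⁻ = (-0.8225, 1.8325) → reset → x⁺ = (-1.1127, 1.1010), jump to mode 3
Mode 3: flow for 0.6729 to horizon, guard not reached → x = (-1.5537, 0.4438)

1 1.0190 0->3
2 2.4932 3->0
3 3.7427 0->3
4 5.2609 3->0
5 6.4589 0->3
final: 3 -1.5537 0.4438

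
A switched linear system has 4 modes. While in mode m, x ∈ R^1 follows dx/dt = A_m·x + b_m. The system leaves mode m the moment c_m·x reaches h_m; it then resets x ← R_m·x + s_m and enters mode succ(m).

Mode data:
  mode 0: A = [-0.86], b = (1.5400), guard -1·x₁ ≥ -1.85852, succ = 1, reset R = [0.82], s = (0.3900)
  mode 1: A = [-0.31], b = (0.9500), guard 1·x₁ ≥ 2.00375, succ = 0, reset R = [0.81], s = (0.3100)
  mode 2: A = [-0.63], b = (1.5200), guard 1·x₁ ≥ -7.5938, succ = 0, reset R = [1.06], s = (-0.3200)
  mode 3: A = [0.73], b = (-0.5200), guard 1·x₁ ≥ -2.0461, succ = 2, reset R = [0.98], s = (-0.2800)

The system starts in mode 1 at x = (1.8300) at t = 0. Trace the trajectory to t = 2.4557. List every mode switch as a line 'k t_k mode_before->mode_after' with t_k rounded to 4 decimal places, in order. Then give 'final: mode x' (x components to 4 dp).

1 0.4893 1->0
2 1.3513 0->1
3 1.6134 1->0
final: 0 1.8597

Mode 1: guard c·x = 2.0038 hit at Δt = 0.4893 (t = 0.4893), x⁻ = (2.0038) → reset → x⁺ = (1.9330), jump to mode 0
Mode 0: guard c·x = -1.8585 hit at Δt = 0.8620 (t = 1.3513), x⁻ = (1.8585) → reset → x⁺ = (1.9140), jump to mode 1
Mode 1: guard c·x = 2.0038 hit at Δt = 0.2620 (t = 1.6134), x⁻ = (2.0037) → reset → x⁺ = (1.9330), jump to mode 0
Mode 0: flow for 0.8423 to horizon, guard not reached → x = (1.8597)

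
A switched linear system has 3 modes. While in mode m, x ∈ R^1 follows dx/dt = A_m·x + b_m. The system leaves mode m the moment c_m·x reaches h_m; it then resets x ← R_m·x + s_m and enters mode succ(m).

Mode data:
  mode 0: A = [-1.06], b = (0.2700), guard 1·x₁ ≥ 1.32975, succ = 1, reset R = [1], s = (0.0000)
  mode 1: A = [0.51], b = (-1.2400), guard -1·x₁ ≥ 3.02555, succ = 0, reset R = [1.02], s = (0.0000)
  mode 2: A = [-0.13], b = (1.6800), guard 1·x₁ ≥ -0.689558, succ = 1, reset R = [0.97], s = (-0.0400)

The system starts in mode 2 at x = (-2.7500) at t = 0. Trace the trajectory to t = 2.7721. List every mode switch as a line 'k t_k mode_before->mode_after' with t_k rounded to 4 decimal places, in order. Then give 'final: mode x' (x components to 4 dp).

1 1.0842 2->1
2 2.1677 1->0
final: 0 -1.5057

Mode 2: guard c·x = -0.6896 hit at Δt = 1.0842 (t = 1.0842), x⁻ = (-0.6896) → reset → x⁺ = (-0.7089), jump to mode 1
Mode 1: guard c·x = 3.0255 hit at Δt = 1.0835 (t = 2.1677), x⁻ = (-3.0255) → reset → x⁺ = (-3.0861), jump to mode 0
Mode 0: flow for 0.6044 to horizon, guard not reached → x = (-1.5057)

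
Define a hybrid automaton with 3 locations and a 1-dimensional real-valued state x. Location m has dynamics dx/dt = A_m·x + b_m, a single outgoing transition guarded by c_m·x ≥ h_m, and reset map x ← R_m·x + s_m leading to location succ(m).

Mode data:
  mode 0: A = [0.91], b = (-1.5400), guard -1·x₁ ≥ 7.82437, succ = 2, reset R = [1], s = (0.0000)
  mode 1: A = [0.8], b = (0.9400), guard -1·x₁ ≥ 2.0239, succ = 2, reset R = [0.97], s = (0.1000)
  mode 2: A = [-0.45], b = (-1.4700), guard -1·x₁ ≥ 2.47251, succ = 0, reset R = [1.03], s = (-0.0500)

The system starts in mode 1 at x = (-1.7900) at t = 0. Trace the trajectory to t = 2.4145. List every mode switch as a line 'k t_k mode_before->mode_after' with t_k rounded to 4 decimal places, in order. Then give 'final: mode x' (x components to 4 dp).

Mode 1: guard c·x = 2.0239 hit at Δt = 0.4029 (t = 0.4029), x⁻ = (-2.0239) → reset → x⁺ = (-1.8632), jump to mode 2
Mode 2: guard c·x = 2.4725 hit at Δt = 1.2654 (t = 1.6683), x⁻ = (-2.4725) → reset → x⁺ = (-2.5967), jump to mode 0
Mode 0: flow for 0.7462 to horizon, guard not reached → x = (-6.7655)

1 0.4029 1->2
2 1.6683 2->0
final: 0 -6.7655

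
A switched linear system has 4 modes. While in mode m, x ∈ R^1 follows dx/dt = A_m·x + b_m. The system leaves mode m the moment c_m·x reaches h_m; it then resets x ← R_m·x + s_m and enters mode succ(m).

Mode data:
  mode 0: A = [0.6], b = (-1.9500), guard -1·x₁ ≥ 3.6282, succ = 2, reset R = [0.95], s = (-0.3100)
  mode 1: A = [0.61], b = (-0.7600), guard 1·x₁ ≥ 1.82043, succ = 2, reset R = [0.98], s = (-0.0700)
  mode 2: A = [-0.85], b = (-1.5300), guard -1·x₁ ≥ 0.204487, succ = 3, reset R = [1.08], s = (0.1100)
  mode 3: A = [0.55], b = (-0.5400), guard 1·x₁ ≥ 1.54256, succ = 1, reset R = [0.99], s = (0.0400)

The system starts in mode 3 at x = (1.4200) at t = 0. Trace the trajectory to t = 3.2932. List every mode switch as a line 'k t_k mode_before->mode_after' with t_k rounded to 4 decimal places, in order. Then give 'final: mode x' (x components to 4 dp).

1 0.4484 3->1
2 1.4015 1->2
3 2.3304 2->3
final: 3 -0.8737

Mode 3: guard c·x = 1.5426 hit at Δt = 0.4484 (t = 0.4484), x⁻ = (1.5426) → reset → x⁺ = (1.5671), jump to mode 1
Mode 1: guard c·x = 1.8204 hit at Δt = 0.9531 (t = 1.4015), x⁻ = (1.8204) → reset → x⁺ = (1.7140), jump to mode 2
Mode 2: guard c·x = 0.2045 hit at Δt = 0.9289 (t = 2.3304), x⁻ = (-0.2045) → reset → x⁺ = (-0.1108), jump to mode 3
Mode 3: flow for 0.9628 to horizon, guard not reached → x = (-0.8737)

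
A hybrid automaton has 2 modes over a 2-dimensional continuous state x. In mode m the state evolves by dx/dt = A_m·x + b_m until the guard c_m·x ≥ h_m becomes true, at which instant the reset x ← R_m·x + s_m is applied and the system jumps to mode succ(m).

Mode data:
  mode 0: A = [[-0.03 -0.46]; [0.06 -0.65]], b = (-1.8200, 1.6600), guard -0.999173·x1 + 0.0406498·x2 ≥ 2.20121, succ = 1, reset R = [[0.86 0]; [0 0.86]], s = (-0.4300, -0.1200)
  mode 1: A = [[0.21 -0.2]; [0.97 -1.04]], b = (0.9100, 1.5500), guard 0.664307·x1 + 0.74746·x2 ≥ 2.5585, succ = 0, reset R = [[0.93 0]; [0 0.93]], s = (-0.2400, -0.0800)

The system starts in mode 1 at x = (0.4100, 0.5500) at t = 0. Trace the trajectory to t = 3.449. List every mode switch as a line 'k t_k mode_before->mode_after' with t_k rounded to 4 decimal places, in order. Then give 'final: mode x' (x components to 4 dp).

Mode 1: guard c·x = 2.5585 hit at Δt = 1.3467 (t = 1.3467), x⁻ = (1.5524, 2.0432) → reset → x⁺ = (1.2038, 1.8202), jump to mode 0
Mode 0: guard c·x = 2.2012 hit at Δt = 1.2074 (t = 2.5541), x⁻ = (-2.1141, 2.1858) → reset → x⁺ = (-2.2481, 1.7598), jump to mode 1
Mode 1: flow for 0.8949 to horizon, guard not reached → x = (-2.0089, 0.3913)

1 1.3467 1->0
2 2.5541 0->1
final: 1 -2.0089 0.3913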